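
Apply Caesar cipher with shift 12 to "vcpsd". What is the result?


Caesar cipher: shift "vcpsd" by 12
  'v' (pos 21) + 12 = pos 7 = 'h'
  'c' (pos 2) + 12 = pos 14 = 'o'
  'p' (pos 15) + 12 = pos 1 = 'b'
  's' (pos 18) + 12 = pos 4 = 'e'
  'd' (pos 3) + 12 = pos 15 = 'p'
Result: hobep

hobep


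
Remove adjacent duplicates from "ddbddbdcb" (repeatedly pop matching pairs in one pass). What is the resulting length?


Input: ddbddbdcb
Stack-based adjacent duplicate removal:
  Read 'd': push. Stack: d
  Read 'd': matches stack top 'd' => pop. Stack: (empty)
  Read 'b': push. Stack: b
  Read 'd': push. Stack: bd
  Read 'd': matches stack top 'd' => pop. Stack: b
  Read 'b': matches stack top 'b' => pop. Stack: (empty)
  Read 'd': push. Stack: d
  Read 'c': push. Stack: dc
  Read 'b': push. Stack: dcb
Final stack: "dcb" (length 3)

3


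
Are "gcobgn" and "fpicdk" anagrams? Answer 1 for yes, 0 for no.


Strings: "gcobgn", "fpicdk"
Sorted first:  bcggno
Sorted second: cdfikp
Differ at position 0: 'b' vs 'c' => not anagrams

0


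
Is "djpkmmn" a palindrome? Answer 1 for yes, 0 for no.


Input: djpkmmn
Reversed: nmmkpjd
  Compare pos 0 ('d') with pos 6 ('n'): MISMATCH
  Compare pos 1 ('j') with pos 5 ('m'): MISMATCH
  Compare pos 2 ('p') with pos 4 ('m'): MISMATCH
Result: not a palindrome

0


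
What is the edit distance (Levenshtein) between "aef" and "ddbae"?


Computing edit distance: "aef" -> "ddbae"
DP table:
           d    d    b    a    e
      0    1    2    3    4    5
  a   1    1    2    3    3    4
  e   2    2    2    3    4    3
  f   3    3    3    3    4    4
Edit distance = dp[3][5] = 4

4


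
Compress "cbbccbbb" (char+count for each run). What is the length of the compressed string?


Input: cbbccbbb
Runs:
  'c' x 1 => "c1"
  'b' x 2 => "b2"
  'c' x 2 => "c2"
  'b' x 3 => "b3"
Compressed: "c1b2c2b3"
Compressed length: 8

8


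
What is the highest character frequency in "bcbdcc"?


Input: bcbdcc
Character counts:
  'b': 2
  'c': 3
  'd': 1
Maximum frequency: 3

3


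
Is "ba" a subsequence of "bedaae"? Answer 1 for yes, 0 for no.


Check if "ba" is a subsequence of "bedaae"
Greedy scan:
  Position 0 ('b'): matches sub[0] = 'b'
  Position 1 ('e'): no match needed
  Position 2 ('d'): no match needed
  Position 3 ('a'): matches sub[1] = 'a'
  Position 4 ('a'): no match needed
  Position 5 ('e'): no match needed
All 2 characters matched => is a subsequence

1


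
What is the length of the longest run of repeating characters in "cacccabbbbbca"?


Input: "cacccabbbbbca"
Scanning for longest run:
  Position 1 ('a'): new char, reset run to 1
  Position 2 ('c'): new char, reset run to 1
  Position 3 ('c'): continues run of 'c', length=2
  Position 4 ('c'): continues run of 'c', length=3
  Position 5 ('a'): new char, reset run to 1
  Position 6 ('b'): new char, reset run to 1
  Position 7 ('b'): continues run of 'b', length=2
  Position 8 ('b'): continues run of 'b', length=3
  Position 9 ('b'): continues run of 'b', length=4
  Position 10 ('b'): continues run of 'b', length=5
  Position 11 ('c'): new char, reset run to 1
  Position 12 ('a'): new char, reset run to 1
Longest run: 'b' with length 5

5


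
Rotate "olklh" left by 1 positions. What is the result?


Input: "olklh", rotate left by 1
First 1 characters: "o"
Remaining characters: "lklh"
Concatenate remaining + first: "lklh" + "o" = "lklho"

lklho


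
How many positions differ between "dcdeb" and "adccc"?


Comparing "dcdeb" and "adccc" position by position:
  Position 0: 'd' vs 'a' => DIFFER
  Position 1: 'c' vs 'd' => DIFFER
  Position 2: 'd' vs 'c' => DIFFER
  Position 3: 'e' vs 'c' => DIFFER
  Position 4: 'b' vs 'c' => DIFFER
Positions that differ: 5

5


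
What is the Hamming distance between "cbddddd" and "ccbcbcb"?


Comparing "cbddddd" and "ccbcbcb" position by position:
  Position 0: 'c' vs 'c' => same
  Position 1: 'b' vs 'c' => differ
  Position 2: 'd' vs 'b' => differ
  Position 3: 'd' vs 'c' => differ
  Position 4: 'd' vs 'b' => differ
  Position 5: 'd' vs 'c' => differ
  Position 6: 'd' vs 'b' => differ
Total differences (Hamming distance): 6

6


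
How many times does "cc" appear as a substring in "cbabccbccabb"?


Searching for "cc" in "cbabccbccabb"
Scanning each position:
  Position 0: "cb" => no
  Position 1: "ba" => no
  Position 2: "ab" => no
  Position 3: "bc" => no
  Position 4: "cc" => MATCH
  Position 5: "cb" => no
  Position 6: "bc" => no
  Position 7: "cc" => MATCH
  Position 8: "ca" => no
  Position 9: "ab" => no
  Position 10: "bb" => no
Total occurrences: 2

2


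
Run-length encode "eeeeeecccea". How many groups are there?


Input: eeeeeecccea
Scanning for consecutive runs:
  Group 1: 'e' x 6 (positions 0-5)
  Group 2: 'c' x 3 (positions 6-8)
  Group 3: 'e' x 1 (positions 9-9)
  Group 4: 'a' x 1 (positions 10-10)
Total groups: 4

4


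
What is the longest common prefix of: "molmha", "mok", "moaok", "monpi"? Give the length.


Words: molmha, mok, moaok, monpi
  Position 0: all 'm' => match
  Position 1: all 'o' => match
  Position 2: ('l', 'k', 'a', 'n') => mismatch, stop
LCP = "mo" (length 2)

2


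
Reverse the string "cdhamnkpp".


Input: cdhamnkpp
Reading characters right to left:
  Position 8: 'p'
  Position 7: 'p'
  Position 6: 'k'
  Position 5: 'n'
  Position 4: 'm'
  Position 3: 'a'
  Position 2: 'h'
  Position 1: 'd'
  Position 0: 'c'
Reversed: ppknmahdc

ppknmahdc


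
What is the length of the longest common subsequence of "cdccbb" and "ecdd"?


LCS of "cdccbb" and "ecdd"
DP table:
           e    c    d    d
      0    0    0    0    0
  c   0    0    1    1    1
  d   0    0    1    2    2
  c   0    0    1    2    2
  c   0    0    1    2    2
  b   0    0    1    2    2
  b   0    0    1    2    2
LCS length = dp[6][4] = 2

2


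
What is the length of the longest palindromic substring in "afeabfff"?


Input: "afeabfff"
Checking substrings for palindromes:
  [5:8] "fff" (len 3) => palindrome
  [5:7] "ff" (len 2) => palindrome
  [6:8] "ff" (len 2) => palindrome
Longest palindromic substring: "fff" with length 3

3


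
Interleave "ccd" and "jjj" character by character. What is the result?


Interleaving "ccd" and "jjj":
  Position 0: 'c' from first, 'j' from second => "cj"
  Position 1: 'c' from first, 'j' from second => "cj"
  Position 2: 'd' from first, 'j' from second => "dj"
Result: cjcjdj

cjcjdj


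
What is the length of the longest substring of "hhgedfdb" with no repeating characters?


Input: "hhgedfdb"
Sliding window (track last position of each char):
  Position 0 ('h'): window [0,0] length 1 -- new best
  Position 1 ('h'): repeat (last at 0), move window start to 1
  Position 1 ('h'): window [1,1] length 1
  Position 2 ('g'): window [1,2] length 2 -- new best
  Position 3 ('e'): window [1,3] length 3 -- new best
  Position 4 ('d'): window [1,4] length 4 -- new best
  Position 5 ('f'): window [1,5] length 5 -- new best
  Position 6 ('d'): repeat (last at 4), move window start to 5
  Position 6 ('d'): window [5,6] length 2
  Position 7 ('b'): window [5,7] length 3
Longest substring with no repeats: "hgedf" with length 5

5


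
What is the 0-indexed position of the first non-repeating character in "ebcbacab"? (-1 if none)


Input: ebcbacab
Character frequencies:
  'a': 2
  'b': 3
  'c': 2
  'e': 1
Scanning left to right for freq == 1:
  Position 0 ('e'): unique! => answer = 0

0


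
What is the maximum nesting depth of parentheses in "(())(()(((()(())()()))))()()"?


Input: "(())(()(((()(())()()))))()()"
Tracking depth:
  Position 0 '(': depth becomes 1
  Position 1 '(': depth becomes 2
  Position 2 ')': depth becomes 1
  Position 3 ')': depth becomes 0
  Position 4 '(': depth becomes 1
  Position 5 '(': depth becomes 2
  Position 6 ')': depth becomes 1
  Position 7 '(': depth becomes 2
  Position 8 '(': depth becomes 3
  Position 9 '(': depth becomes 4
  Position 10 '(': depth becomes 5
  Position 11 ')': depth becomes 4
  Position 12 '(': depth becomes 5
  Position 13 '(': depth becomes 6
  Position 14 ')': depth becomes 5
  Position 15 ')': depth becomes 4
  Position 16 '(': depth becomes 5
  Position 17 ')': depth becomes 4
  Position 18 '(': depth becomes 5
  Position 19 ')': depth becomes 4
  Position 20 ')': depth becomes 3
  Position 21 ')': depth becomes 2
  Position 22 ')': depth becomes 1
  Position 23 ')': depth becomes 0
  Position 24 '(': depth becomes 1
  Position 25 ')': depth becomes 0
  Position 26 '(': depth becomes 1
  Position 27 ')': depth becomes 0
Maximum depth reached: 6

6


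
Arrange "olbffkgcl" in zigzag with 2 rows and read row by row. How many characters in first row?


Zigzag "olbffkgcl" into 2 rows:
Placing characters:
  'o' => row 0
  'l' => row 1
  'b' => row 0
  'f' => row 1
  'f' => row 0
  'k' => row 1
  'g' => row 0
  'c' => row 1
  'l' => row 0
Rows:
  Row 0: "obfgl"
  Row 1: "lfkc"
First row length: 5

5


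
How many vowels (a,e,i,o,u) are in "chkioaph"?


Input: chkioaph
Checking each character:
  'c' at position 0: consonant
  'h' at position 1: consonant
  'k' at position 2: consonant
  'i' at position 3: vowel (running total: 1)
  'o' at position 4: vowel (running total: 2)
  'a' at position 5: vowel (running total: 3)
  'p' at position 6: consonant
  'h' at position 7: consonant
Total vowels: 3

3


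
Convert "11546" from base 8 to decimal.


Input: "11546" in base 8
Positional expansion:
  Digit '1' (value 1) x 8^4 = 4096
  Digit '1' (value 1) x 8^3 = 512
  Digit '5' (value 5) x 8^2 = 320
  Digit '4' (value 4) x 8^1 = 32
  Digit '6' (value 6) x 8^0 = 6
Sum = 4966

4966


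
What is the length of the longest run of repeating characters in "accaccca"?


Input: "accaccca"
Scanning for longest run:
  Position 1 ('c'): new char, reset run to 1
  Position 2 ('c'): continues run of 'c', length=2
  Position 3 ('a'): new char, reset run to 1
  Position 4 ('c'): new char, reset run to 1
  Position 5 ('c'): continues run of 'c', length=2
  Position 6 ('c'): continues run of 'c', length=3
  Position 7 ('a'): new char, reset run to 1
Longest run: 'c' with length 3

3


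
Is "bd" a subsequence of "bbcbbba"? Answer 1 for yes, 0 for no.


Check if "bd" is a subsequence of "bbcbbba"
Greedy scan:
  Position 0 ('b'): matches sub[0] = 'b'
  Position 1 ('b'): no match needed
  Position 2 ('c'): no match needed
  Position 3 ('b'): no match needed
  Position 4 ('b'): no match needed
  Position 5 ('b'): no match needed
  Position 6 ('a'): no match needed
Only matched 1/2 characters => not a subsequence

0


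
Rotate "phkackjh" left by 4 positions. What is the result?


Input: "phkackjh", rotate left by 4
First 4 characters: "phka"
Remaining characters: "ckjh"
Concatenate remaining + first: "ckjh" + "phka" = "ckjhphka"

ckjhphka


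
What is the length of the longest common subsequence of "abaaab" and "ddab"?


LCS of "abaaab" and "ddab"
DP table:
           d    d    a    b
      0    0    0    0    0
  a   0    0    0    1    1
  b   0    0    0    1    2
  a   0    0    0    1    2
  a   0    0    0    1    2
  a   0    0    0    1    2
  b   0    0    0    1    2
LCS length = dp[6][4] = 2

2


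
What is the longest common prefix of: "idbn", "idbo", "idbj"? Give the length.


Words: idbn, idbo, idbj
  Position 0: all 'i' => match
  Position 1: all 'd' => match
  Position 2: all 'b' => match
  Position 3: ('n', 'o', 'j') => mismatch, stop
LCP = "idb" (length 3)

3


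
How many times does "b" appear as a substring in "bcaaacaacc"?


Searching for "b" in "bcaaacaacc"
Scanning each position:
  Position 0: "b" => MATCH
  Position 1: "c" => no
  Position 2: "a" => no
  Position 3: "a" => no
  Position 4: "a" => no
  Position 5: "c" => no
  Position 6: "a" => no
  Position 7: "a" => no
  Position 8: "c" => no
  Position 9: "c" => no
Total occurrences: 1

1


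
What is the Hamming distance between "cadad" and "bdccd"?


Comparing "cadad" and "bdccd" position by position:
  Position 0: 'c' vs 'b' => differ
  Position 1: 'a' vs 'd' => differ
  Position 2: 'd' vs 'c' => differ
  Position 3: 'a' vs 'c' => differ
  Position 4: 'd' vs 'd' => same
Total differences (Hamming distance): 4

4


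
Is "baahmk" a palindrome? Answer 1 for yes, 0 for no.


Input: baahmk
Reversed: kmhaab
  Compare pos 0 ('b') with pos 5 ('k'): MISMATCH
  Compare pos 1 ('a') with pos 4 ('m'): MISMATCH
  Compare pos 2 ('a') with pos 3 ('h'): MISMATCH
Result: not a palindrome

0


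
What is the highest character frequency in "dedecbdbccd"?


Input: dedecbdbccd
Character counts:
  'b': 2
  'c': 3
  'd': 4
  'e': 2
Maximum frequency: 4

4


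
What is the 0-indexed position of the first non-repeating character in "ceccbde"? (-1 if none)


Input: ceccbde
Character frequencies:
  'b': 1
  'c': 3
  'd': 1
  'e': 2
Scanning left to right for freq == 1:
  Position 0 ('c'): freq=3, skip
  Position 1 ('e'): freq=2, skip
  Position 2 ('c'): freq=3, skip
  Position 3 ('c'): freq=3, skip
  Position 4 ('b'): unique! => answer = 4

4


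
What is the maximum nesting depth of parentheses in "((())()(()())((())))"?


Input: "((())()(()())((())))"
Tracking depth:
  Position 0 '(': depth becomes 1
  Position 1 '(': depth becomes 2
  Position 2 '(': depth becomes 3
  Position 3 ')': depth becomes 2
  Position 4 ')': depth becomes 1
  Position 5 '(': depth becomes 2
  Position 6 ')': depth becomes 1
  Position 7 '(': depth becomes 2
  Position 8 '(': depth becomes 3
  Position 9 ')': depth becomes 2
  Position 10 '(': depth becomes 3
  Position 11 ')': depth becomes 2
  Position 12 ')': depth becomes 1
  Position 13 '(': depth becomes 2
  Position 14 '(': depth becomes 3
  Position 15 '(': depth becomes 4
  Position 16 ')': depth becomes 3
  Position 17 ')': depth becomes 2
  Position 18 ')': depth becomes 1
  Position 19 ')': depth becomes 0
Maximum depth reached: 4

4


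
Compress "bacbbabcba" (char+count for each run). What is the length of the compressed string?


Input: bacbbabcba
Runs:
  'b' x 1 => "b1"
  'a' x 1 => "a1"
  'c' x 1 => "c1"
  'b' x 2 => "b2"
  'a' x 1 => "a1"
  'b' x 1 => "b1"
  'c' x 1 => "c1"
  'b' x 1 => "b1"
  'a' x 1 => "a1"
Compressed: "b1a1c1b2a1b1c1b1a1"
Compressed length: 18

18


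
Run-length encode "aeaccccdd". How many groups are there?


Input: aeaccccdd
Scanning for consecutive runs:
  Group 1: 'a' x 1 (positions 0-0)
  Group 2: 'e' x 1 (positions 1-1)
  Group 3: 'a' x 1 (positions 2-2)
  Group 4: 'c' x 4 (positions 3-6)
  Group 5: 'd' x 2 (positions 7-8)
Total groups: 5

5


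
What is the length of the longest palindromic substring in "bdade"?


Input: "bdade"
Checking substrings for palindromes:
  [1:4] "dad" (len 3) => palindrome
Longest palindromic substring: "dad" with length 3

3


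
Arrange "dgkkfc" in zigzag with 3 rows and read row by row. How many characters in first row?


Zigzag "dgkkfc" into 3 rows:
Placing characters:
  'd' => row 0
  'g' => row 1
  'k' => row 2
  'k' => row 1
  'f' => row 0
  'c' => row 1
Rows:
  Row 0: "df"
  Row 1: "gkc"
  Row 2: "k"
First row length: 2

2


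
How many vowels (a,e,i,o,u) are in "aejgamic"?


Input: aejgamic
Checking each character:
  'a' at position 0: vowel (running total: 1)
  'e' at position 1: vowel (running total: 2)
  'j' at position 2: consonant
  'g' at position 3: consonant
  'a' at position 4: vowel (running total: 3)
  'm' at position 5: consonant
  'i' at position 6: vowel (running total: 4)
  'c' at position 7: consonant
Total vowels: 4

4


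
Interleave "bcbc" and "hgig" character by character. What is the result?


Interleaving "bcbc" and "hgig":
  Position 0: 'b' from first, 'h' from second => "bh"
  Position 1: 'c' from first, 'g' from second => "cg"
  Position 2: 'b' from first, 'i' from second => "bi"
  Position 3: 'c' from first, 'g' from second => "cg"
Result: bhcgbicg

bhcgbicg


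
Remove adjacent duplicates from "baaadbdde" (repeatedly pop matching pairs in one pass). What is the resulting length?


Input: baaadbdde
Stack-based adjacent duplicate removal:
  Read 'b': push. Stack: b
  Read 'a': push. Stack: ba
  Read 'a': matches stack top 'a' => pop. Stack: b
  Read 'a': push. Stack: ba
  Read 'd': push. Stack: bad
  Read 'b': push. Stack: badb
  Read 'd': push. Stack: badbd
  Read 'd': matches stack top 'd' => pop. Stack: badb
  Read 'e': push. Stack: badbe
Final stack: "badbe" (length 5)

5


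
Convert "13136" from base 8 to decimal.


Input: "13136" in base 8
Positional expansion:
  Digit '1' (value 1) x 8^4 = 4096
  Digit '3' (value 3) x 8^3 = 1536
  Digit '1' (value 1) x 8^2 = 64
  Digit '3' (value 3) x 8^1 = 24
  Digit '6' (value 6) x 8^0 = 6
Sum = 5726

5726


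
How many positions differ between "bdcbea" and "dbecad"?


Comparing "bdcbea" and "dbecad" position by position:
  Position 0: 'b' vs 'd' => DIFFER
  Position 1: 'd' vs 'b' => DIFFER
  Position 2: 'c' vs 'e' => DIFFER
  Position 3: 'b' vs 'c' => DIFFER
  Position 4: 'e' vs 'a' => DIFFER
  Position 5: 'a' vs 'd' => DIFFER
Positions that differ: 6

6


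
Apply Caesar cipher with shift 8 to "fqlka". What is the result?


Caesar cipher: shift "fqlka" by 8
  'f' (pos 5) + 8 = pos 13 = 'n'
  'q' (pos 16) + 8 = pos 24 = 'y'
  'l' (pos 11) + 8 = pos 19 = 't'
  'k' (pos 10) + 8 = pos 18 = 's'
  'a' (pos 0) + 8 = pos 8 = 'i'
Result: nytsi

nytsi


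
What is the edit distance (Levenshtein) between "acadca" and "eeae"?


Computing edit distance: "acadca" -> "eeae"
DP table:
           e    e    a    e
      0    1    2    3    4
  a   1    1    2    2    3
  c   2    2    2    3    3
  a   3    3    3    2    3
  d   4    4    4    3    3
  c   5    5    5    4    4
  a   6    6    6    5    5
Edit distance = dp[6][4] = 5

5


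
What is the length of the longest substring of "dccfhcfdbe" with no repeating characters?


Input: "dccfhcfdbe"
Sliding window (track last position of each char):
  Position 0 ('d'): window [0,0] length 1 -- new best
  Position 1 ('c'): window [0,1] length 2 -- new best
  Position 2 ('c'): repeat (last at 1), move window start to 2
  Position 2 ('c'): window [2,2] length 1
  Position 3 ('f'): window [2,3] length 2
  Position 4 ('h'): window [2,4] length 3 -- new best
  Position 5 ('c'): repeat (last at 2), move window start to 3
  Position 5 ('c'): window [3,5] length 3
  Position 6 ('f'): repeat (last at 3), move window start to 4
  Position 6 ('f'): window [4,6] length 3
  Position 7 ('d'): window [4,7] length 4 -- new best
  Position 8 ('b'): window [4,8] length 5 -- new best
  Position 9 ('e'): window [4,9] length 6 -- new best
Longest substring with no repeats: "hcfdbe" with length 6

6


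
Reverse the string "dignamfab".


Input: dignamfab
Reading characters right to left:
  Position 8: 'b'
  Position 7: 'a'
  Position 6: 'f'
  Position 5: 'm'
  Position 4: 'a'
  Position 3: 'n'
  Position 2: 'g'
  Position 1: 'i'
  Position 0: 'd'
Reversed: bafmangid

bafmangid


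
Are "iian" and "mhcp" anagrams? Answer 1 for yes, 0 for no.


Strings: "iian", "mhcp"
Sorted first:  aiin
Sorted second: chmp
Differ at position 0: 'a' vs 'c' => not anagrams

0


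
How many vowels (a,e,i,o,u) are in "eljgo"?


Input: eljgo
Checking each character:
  'e' at position 0: vowel (running total: 1)
  'l' at position 1: consonant
  'j' at position 2: consonant
  'g' at position 3: consonant
  'o' at position 4: vowel (running total: 2)
Total vowels: 2

2


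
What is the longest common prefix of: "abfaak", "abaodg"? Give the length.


Words: abfaak, abaodg
  Position 0: all 'a' => match
  Position 1: all 'b' => match
  Position 2: ('f', 'a') => mismatch, stop
LCP = "ab" (length 2)

2


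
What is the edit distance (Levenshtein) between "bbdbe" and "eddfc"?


Computing edit distance: "bbdbe" -> "eddfc"
DP table:
           e    d    d    f    c
      0    1    2    3    4    5
  b   1    1    2    3    4    5
  b   2    2    2    3    4    5
  d   3    3    2    2    3    4
  b   4    4    3    3    3    4
  e   5    4    4    4    4    4
Edit distance = dp[5][5] = 4

4


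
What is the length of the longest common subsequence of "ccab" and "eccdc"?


LCS of "ccab" and "eccdc"
DP table:
           e    c    c    d    c
      0    0    0    0    0    0
  c   0    0    1    1    1    1
  c   0    0    1    2    2    2
  a   0    0    1    2    2    2
  b   0    0    1    2    2    2
LCS length = dp[4][5] = 2

2


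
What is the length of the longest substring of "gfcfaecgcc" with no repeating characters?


Input: "gfcfaecgcc"
Sliding window (track last position of each char):
  Position 0 ('g'): window [0,0] length 1 -- new best
  Position 1 ('f'): window [0,1] length 2 -- new best
  Position 2 ('c'): window [0,2] length 3 -- new best
  Position 3 ('f'): repeat (last at 1), move window start to 2
  Position 3 ('f'): window [2,3] length 2
  Position 4 ('a'): window [2,4] length 3
  Position 5 ('e'): window [2,5] length 4 -- new best
  Position 6 ('c'): repeat (last at 2), move window start to 3
  Position 6 ('c'): window [3,6] length 4
  Position 7 ('g'): window [3,7] length 5 -- new best
  Position 8 ('c'): repeat (last at 6), move window start to 7
  Position 8 ('c'): window [7,8] length 2
  Position 9 ('c'): repeat (last at 8), move window start to 9
  Position 9 ('c'): window [9,9] length 1
Longest substring with no repeats: "faecg" with length 5

5


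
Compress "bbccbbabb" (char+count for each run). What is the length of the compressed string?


Input: bbccbbabb
Runs:
  'b' x 2 => "b2"
  'c' x 2 => "c2"
  'b' x 2 => "b2"
  'a' x 1 => "a1"
  'b' x 2 => "b2"
Compressed: "b2c2b2a1b2"
Compressed length: 10

10


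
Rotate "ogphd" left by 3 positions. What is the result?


Input: "ogphd", rotate left by 3
First 3 characters: "ogp"
Remaining characters: "hd"
Concatenate remaining + first: "hd" + "ogp" = "hdogp"

hdogp


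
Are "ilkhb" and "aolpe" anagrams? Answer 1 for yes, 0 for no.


Strings: "ilkhb", "aolpe"
Sorted first:  bhikl
Sorted second: aelop
Differ at position 0: 'b' vs 'a' => not anagrams

0


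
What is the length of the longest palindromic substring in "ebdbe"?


Input: "ebdbe"
Checking substrings for palindromes:
  [0:5] "ebdbe" (len 5) => palindrome
  [1:4] "bdb" (len 3) => palindrome
Longest palindromic substring: "ebdbe" with length 5

5


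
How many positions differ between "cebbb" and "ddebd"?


Comparing "cebbb" and "ddebd" position by position:
  Position 0: 'c' vs 'd' => DIFFER
  Position 1: 'e' vs 'd' => DIFFER
  Position 2: 'b' vs 'e' => DIFFER
  Position 3: 'b' vs 'b' => same
  Position 4: 'b' vs 'd' => DIFFER
Positions that differ: 4

4


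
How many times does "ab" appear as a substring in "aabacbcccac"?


Searching for "ab" in "aabacbcccac"
Scanning each position:
  Position 0: "aa" => no
  Position 1: "ab" => MATCH
  Position 2: "ba" => no
  Position 3: "ac" => no
  Position 4: "cb" => no
  Position 5: "bc" => no
  Position 6: "cc" => no
  Position 7: "cc" => no
  Position 8: "ca" => no
  Position 9: "ac" => no
Total occurrences: 1

1


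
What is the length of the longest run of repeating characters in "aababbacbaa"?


Input: "aababbacbaa"
Scanning for longest run:
  Position 1 ('a'): continues run of 'a', length=2
  Position 2 ('b'): new char, reset run to 1
  Position 3 ('a'): new char, reset run to 1
  Position 4 ('b'): new char, reset run to 1
  Position 5 ('b'): continues run of 'b', length=2
  Position 6 ('a'): new char, reset run to 1
  Position 7 ('c'): new char, reset run to 1
  Position 8 ('b'): new char, reset run to 1
  Position 9 ('a'): new char, reset run to 1
  Position 10 ('a'): continues run of 'a', length=2
Longest run: 'a' with length 2

2


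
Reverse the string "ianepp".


Input: ianepp
Reading characters right to left:
  Position 5: 'p'
  Position 4: 'p'
  Position 3: 'e'
  Position 2: 'n'
  Position 1: 'a'
  Position 0: 'i'
Reversed: ppenai

ppenai


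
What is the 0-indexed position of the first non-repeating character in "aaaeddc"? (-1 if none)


Input: aaaeddc
Character frequencies:
  'a': 3
  'c': 1
  'd': 2
  'e': 1
Scanning left to right for freq == 1:
  Position 0 ('a'): freq=3, skip
  Position 1 ('a'): freq=3, skip
  Position 2 ('a'): freq=3, skip
  Position 3 ('e'): unique! => answer = 3

3


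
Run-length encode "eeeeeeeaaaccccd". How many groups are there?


Input: eeeeeeeaaaccccd
Scanning for consecutive runs:
  Group 1: 'e' x 7 (positions 0-6)
  Group 2: 'a' x 3 (positions 7-9)
  Group 3: 'c' x 4 (positions 10-13)
  Group 4: 'd' x 1 (positions 14-14)
Total groups: 4

4


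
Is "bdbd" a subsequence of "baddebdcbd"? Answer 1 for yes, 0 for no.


Check if "bdbd" is a subsequence of "baddebdcbd"
Greedy scan:
  Position 0 ('b'): matches sub[0] = 'b'
  Position 1 ('a'): no match needed
  Position 2 ('d'): matches sub[1] = 'd'
  Position 3 ('d'): no match needed
  Position 4 ('e'): no match needed
  Position 5 ('b'): matches sub[2] = 'b'
  Position 6 ('d'): matches sub[3] = 'd'
  Position 7 ('c'): no match needed
  Position 8 ('b'): no match needed
  Position 9 ('d'): no match needed
All 4 characters matched => is a subsequence

1


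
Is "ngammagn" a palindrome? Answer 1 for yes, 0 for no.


Input: ngammagn
Reversed: ngammagn
  Compare pos 0 ('n') with pos 7 ('n'): match
  Compare pos 1 ('g') with pos 6 ('g'): match
  Compare pos 2 ('a') with pos 5 ('a'): match
  Compare pos 3 ('m') with pos 4 ('m'): match
Result: palindrome

1


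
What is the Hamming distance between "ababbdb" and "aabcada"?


Comparing "ababbdb" and "aabcada" position by position:
  Position 0: 'a' vs 'a' => same
  Position 1: 'b' vs 'a' => differ
  Position 2: 'a' vs 'b' => differ
  Position 3: 'b' vs 'c' => differ
  Position 4: 'b' vs 'a' => differ
  Position 5: 'd' vs 'd' => same
  Position 6: 'b' vs 'a' => differ
Total differences (Hamming distance): 5

5


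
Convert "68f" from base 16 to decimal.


Input: "68f" in base 16
Positional expansion:
  Digit '6' (value 6) x 16^2 = 1536
  Digit '8' (value 8) x 16^1 = 128
  Digit 'f' (value 15) x 16^0 = 15
Sum = 1679

1679


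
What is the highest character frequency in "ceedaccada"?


Input: ceedaccada
Character counts:
  'a': 3
  'c': 3
  'd': 2
  'e': 2
Maximum frequency: 3

3


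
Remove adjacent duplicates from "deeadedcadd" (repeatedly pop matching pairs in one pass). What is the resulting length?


Input: deeadedcadd
Stack-based adjacent duplicate removal:
  Read 'd': push. Stack: d
  Read 'e': push. Stack: de
  Read 'e': matches stack top 'e' => pop. Stack: d
  Read 'a': push. Stack: da
  Read 'd': push. Stack: dad
  Read 'e': push. Stack: dade
  Read 'd': push. Stack: daded
  Read 'c': push. Stack: dadedc
  Read 'a': push. Stack: dadedca
  Read 'd': push. Stack: dadedcad
  Read 'd': matches stack top 'd' => pop. Stack: dadedca
Final stack: "dadedca" (length 7)

7


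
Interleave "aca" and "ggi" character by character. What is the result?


Interleaving "aca" and "ggi":
  Position 0: 'a' from first, 'g' from second => "ag"
  Position 1: 'c' from first, 'g' from second => "cg"
  Position 2: 'a' from first, 'i' from second => "ai"
Result: agcgai

agcgai


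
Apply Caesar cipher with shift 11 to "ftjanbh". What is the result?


Caesar cipher: shift "ftjanbh" by 11
  'f' (pos 5) + 11 = pos 16 = 'q'
  't' (pos 19) + 11 = pos 4 = 'e'
  'j' (pos 9) + 11 = pos 20 = 'u'
  'a' (pos 0) + 11 = pos 11 = 'l'
  'n' (pos 13) + 11 = pos 24 = 'y'
  'b' (pos 1) + 11 = pos 12 = 'm'
  'h' (pos 7) + 11 = pos 18 = 's'
Result: qeulyms

qeulyms


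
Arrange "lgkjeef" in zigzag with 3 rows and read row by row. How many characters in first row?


Zigzag "lgkjeef" into 3 rows:
Placing characters:
  'l' => row 0
  'g' => row 1
  'k' => row 2
  'j' => row 1
  'e' => row 0
  'e' => row 1
  'f' => row 2
Rows:
  Row 0: "le"
  Row 1: "gje"
  Row 2: "kf"
First row length: 2

2


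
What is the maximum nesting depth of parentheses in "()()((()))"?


Input: "()()((()))"
Tracking depth:
  Position 0 '(': depth becomes 1
  Position 1 ')': depth becomes 0
  Position 2 '(': depth becomes 1
  Position 3 ')': depth becomes 0
  Position 4 '(': depth becomes 1
  Position 5 '(': depth becomes 2
  Position 6 '(': depth becomes 3
  Position 7 ')': depth becomes 2
  Position 8 ')': depth becomes 1
  Position 9 ')': depth becomes 0
Maximum depth reached: 3

3


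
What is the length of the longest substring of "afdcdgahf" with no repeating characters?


Input: "afdcdgahf"
Sliding window (track last position of each char):
  Position 0 ('a'): window [0,0] length 1 -- new best
  Position 1 ('f'): window [0,1] length 2 -- new best
  Position 2 ('d'): window [0,2] length 3 -- new best
  Position 3 ('c'): window [0,3] length 4 -- new best
  Position 4 ('d'): repeat (last at 2), move window start to 3
  Position 4 ('d'): window [3,4] length 2
  Position 5 ('g'): window [3,5] length 3
  Position 6 ('a'): window [3,6] length 4
  Position 7 ('h'): window [3,7] length 5 -- new best
  Position 8 ('f'): window [3,8] length 6 -- new best
Longest substring with no repeats: "cdgahf" with length 6

6


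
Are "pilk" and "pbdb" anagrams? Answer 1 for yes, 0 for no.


Strings: "pilk", "pbdb"
Sorted first:  iklp
Sorted second: bbdp
Differ at position 0: 'i' vs 'b' => not anagrams

0


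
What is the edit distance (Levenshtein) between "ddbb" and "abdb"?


Computing edit distance: "ddbb" -> "abdb"
DP table:
           a    b    d    b
      0    1    2    3    4
  d   1    1    2    2    3
  d   2    2    2    2    3
  b   3    3    2    3    2
  b   4    4    3    3    3
Edit distance = dp[4][4] = 3

3


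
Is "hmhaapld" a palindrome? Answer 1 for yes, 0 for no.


Input: hmhaapld
Reversed: dlpaahmh
  Compare pos 0 ('h') with pos 7 ('d'): MISMATCH
  Compare pos 1 ('m') with pos 6 ('l'): MISMATCH
  Compare pos 2 ('h') with pos 5 ('p'): MISMATCH
  Compare pos 3 ('a') with pos 4 ('a'): match
Result: not a palindrome

0


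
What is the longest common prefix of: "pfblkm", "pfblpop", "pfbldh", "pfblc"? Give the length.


Words: pfblkm, pfblpop, pfbldh, pfblc
  Position 0: all 'p' => match
  Position 1: all 'f' => match
  Position 2: all 'b' => match
  Position 3: all 'l' => match
  Position 4: ('k', 'p', 'd', 'c') => mismatch, stop
LCP = "pfbl" (length 4)

4


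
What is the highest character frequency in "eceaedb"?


Input: eceaedb
Character counts:
  'a': 1
  'b': 1
  'c': 1
  'd': 1
  'e': 3
Maximum frequency: 3

3


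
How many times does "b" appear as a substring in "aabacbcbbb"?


Searching for "b" in "aabacbcbbb"
Scanning each position:
  Position 0: "a" => no
  Position 1: "a" => no
  Position 2: "b" => MATCH
  Position 3: "a" => no
  Position 4: "c" => no
  Position 5: "b" => MATCH
  Position 6: "c" => no
  Position 7: "b" => MATCH
  Position 8: "b" => MATCH
  Position 9: "b" => MATCH
Total occurrences: 5

5


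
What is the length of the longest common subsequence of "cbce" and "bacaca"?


LCS of "cbce" and "bacaca"
DP table:
           b    a    c    a    c    a
      0    0    0    0    0    0    0
  c   0    0    0    1    1    1    1
  b   0    1    1    1    1    1    1
  c   0    1    1    2    2    2    2
  e   0    1    1    2    2    2    2
LCS length = dp[4][6] = 2

2


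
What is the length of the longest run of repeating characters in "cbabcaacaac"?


Input: "cbabcaacaac"
Scanning for longest run:
  Position 1 ('b'): new char, reset run to 1
  Position 2 ('a'): new char, reset run to 1
  Position 3 ('b'): new char, reset run to 1
  Position 4 ('c'): new char, reset run to 1
  Position 5 ('a'): new char, reset run to 1
  Position 6 ('a'): continues run of 'a', length=2
  Position 7 ('c'): new char, reset run to 1
  Position 8 ('a'): new char, reset run to 1
  Position 9 ('a'): continues run of 'a', length=2
  Position 10 ('c'): new char, reset run to 1
Longest run: 'a' with length 2

2


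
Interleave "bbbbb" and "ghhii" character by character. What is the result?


Interleaving "bbbbb" and "ghhii":
  Position 0: 'b' from first, 'g' from second => "bg"
  Position 1: 'b' from first, 'h' from second => "bh"
  Position 2: 'b' from first, 'h' from second => "bh"
  Position 3: 'b' from first, 'i' from second => "bi"
  Position 4: 'b' from first, 'i' from second => "bi"
Result: bgbhbhbibi

bgbhbhbibi


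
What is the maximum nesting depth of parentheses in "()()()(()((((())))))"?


Input: "()()()(()((((())))))"
Tracking depth:
  Position 0 '(': depth becomes 1
  Position 1 ')': depth becomes 0
  Position 2 '(': depth becomes 1
  Position 3 ')': depth becomes 0
  Position 4 '(': depth becomes 1
  Position 5 ')': depth becomes 0
  Position 6 '(': depth becomes 1
  Position 7 '(': depth becomes 2
  Position 8 ')': depth becomes 1
  Position 9 '(': depth becomes 2
  Position 10 '(': depth becomes 3
  Position 11 '(': depth becomes 4
  Position 12 '(': depth becomes 5
  Position 13 '(': depth becomes 6
  Position 14 ')': depth becomes 5
  Position 15 ')': depth becomes 4
  Position 16 ')': depth becomes 3
  Position 17 ')': depth becomes 2
  Position 18 ')': depth becomes 1
  Position 19 ')': depth becomes 0
Maximum depth reached: 6

6


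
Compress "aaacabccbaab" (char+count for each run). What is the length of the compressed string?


Input: aaacabccbaab
Runs:
  'a' x 3 => "a3"
  'c' x 1 => "c1"
  'a' x 1 => "a1"
  'b' x 1 => "b1"
  'c' x 2 => "c2"
  'b' x 1 => "b1"
  'a' x 2 => "a2"
  'b' x 1 => "b1"
Compressed: "a3c1a1b1c2b1a2b1"
Compressed length: 16

16


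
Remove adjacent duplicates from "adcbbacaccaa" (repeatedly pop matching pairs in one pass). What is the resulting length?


Input: adcbbacaccaa
Stack-based adjacent duplicate removal:
  Read 'a': push. Stack: a
  Read 'd': push. Stack: ad
  Read 'c': push. Stack: adc
  Read 'b': push. Stack: adcb
  Read 'b': matches stack top 'b' => pop. Stack: adc
  Read 'a': push. Stack: adca
  Read 'c': push. Stack: adcac
  Read 'a': push. Stack: adcaca
  Read 'c': push. Stack: adcacac
  Read 'c': matches stack top 'c' => pop. Stack: adcaca
  Read 'a': matches stack top 'a' => pop. Stack: adcac
  Read 'a': push. Stack: adcaca
Final stack: "adcaca" (length 6)

6


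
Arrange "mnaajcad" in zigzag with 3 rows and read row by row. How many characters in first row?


Zigzag "mnaajcad" into 3 rows:
Placing characters:
  'm' => row 0
  'n' => row 1
  'a' => row 2
  'a' => row 1
  'j' => row 0
  'c' => row 1
  'a' => row 2
  'd' => row 1
Rows:
  Row 0: "mj"
  Row 1: "nacd"
  Row 2: "aa"
First row length: 2

2


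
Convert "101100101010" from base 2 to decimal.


Input: "101100101010" in base 2
Positional expansion:
  Digit '1' (value 1) x 2^11 = 2048
  Digit '0' (value 0) x 2^10 = 0
  Digit '1' (value 1) x 2^9 = 512
  Digit '1' (value 1) x 2^8 = 256
  Digit '0' (value 0) x 2^7 = 0
  Digit '0' (value 0) x 2^6 = 0
  Digit '1' (value 1) x 2^5 = 32
  Digit '0' (value 0) x 2^4 = 0
  Digit '1' (value 1) x 2^3 = 8
  Digit '0' (value 0) x 2^2 = 0
  Digit '1' (value 1) x 2^1 = 2
  Digit '0' (value 0) x 2^0 = 0
Sum = 2858

2858


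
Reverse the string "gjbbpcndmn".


Input: gjbbpcndmn
Reading characters right to left:
  Position 9: 'n'
  Position 8: 'm'
  Position 7: 'd'
  Position 6: 'n'
  Position 5: 'c'
  Position 4: 'p'
  Position 3: 'b'
  Position 2: 'b'
  Position 1: 'j'
  Position 0: 'g'
Reversed: nmdncpbbjg

nmdncpbbjg


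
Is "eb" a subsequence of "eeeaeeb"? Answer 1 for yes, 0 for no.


Check if "eb" is a subsequence of "eeeaeeb"
Greedy scan:
  Position 0 ('e'): matches sub[0] = 'e'
  Position 1 ('e'): no match needed
  Position 2 ('e'): no match needed
  Position 3 ('a'): no match needed
  Position 4 ('e'): no match needed
  Position 5 ('e'): no match needed
  Position 6 ('b'): matches sub[1] = 'b'
All 2 characters matched => is a subsequence

1


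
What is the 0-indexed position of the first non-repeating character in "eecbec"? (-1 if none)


Input: eecbec
Character frequencies:
  'b': 1
  'c': 2
  'e': 3
Scanning left to right for freq == 1:
  Position 0 ('e'): freq=3, skip
  Position 1 ('e'): freq=3, skip
  Position 2 ('c'): freq=2, skip
  Position 3 ('b'): unique! => answer = 3

3


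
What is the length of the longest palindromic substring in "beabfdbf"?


Input: "beabfdbf"
Checking substrings for palindromes:
  No multi-char palindromic substrings found
Longest palindromic substring: "b" with length 1

1


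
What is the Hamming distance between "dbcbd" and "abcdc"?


Comparing "dbcbd" and "abcdc" position by position:
  Position 0: 'd' vs 'a' => differ
  Position 1: 'b' vs 'b' => same
  Position 2: 'c' vs 'c' => same
  Position 3: 'b' vs 'd' => differ
  Position 4: 'd' vs 'c' => differ
Total differences (Hamming distance): 3

3


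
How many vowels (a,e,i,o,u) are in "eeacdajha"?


Input: eeacdajha
Checking each character:
  'e' at position 0: vowel (running total: 1)
  'e' at position 1: vowel (running total: 2)
  'a' at position 2: vowel (running total: 3)
  'c' at position 3: consonant
  'd' at position 4: consonant
  'a' at position 5: vowel (running total: 4)
  'j' at position 6: consonant
  'h' at position 7: consonant
  'a' at position 8: vowel (running total: 5)
Total vowels: 5

5


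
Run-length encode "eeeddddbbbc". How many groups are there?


Input: eeeddddbbbc
Scanning for consecutive runs:
  Group 1: 'e' x 3 (positions 0-2)
  Group 2: 'd' x 4 (positions 3-6)
  Group 3: 'b' x 3 (positions 7-9)
  Group 4: 'c' x 1 (positions 10-10)
Total groups: 4

4


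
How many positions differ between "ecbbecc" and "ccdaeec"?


Comparing "ecbbecc" and "ccdaeec" position by position:
  Position 0: 'e' vs 'c' => DIFFER
  Position 1: 'c' vs 'c' => same
  Position 2: 'b' vs 'd' => DIFFER
  Position 3: 'b' vs 'a' => DIFFER
  Position 4: 'e' vs 'e' => same
  Position 5: 'c' vs 'e' => DIFFER
  Position 6: 'c' vs 'c' => same
Positions that differ: 4

4


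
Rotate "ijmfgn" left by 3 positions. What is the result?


Input: "ijmfgn", rotate left by 3
First 3 characters: "ijm"
Remaining characters: "fgn"
Concatenate remaining + first: "fgn" + "ijm" = "fgnijm"

fgnijm


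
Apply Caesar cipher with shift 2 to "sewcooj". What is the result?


Caesar cipher: shift "sewcooj" by 2
  's' (pos 18) + 2 = pos 20 = 'u'
  'e' (pos 4) + 2 = pos 6 = 'g'
  'w' (pos 22) + 2 = pos 24 = 'y'
  'c' (pos 2) + 2 = pos 4 = 'e'
  'o' (pos 14) + 2 = pos 16 = 'q'
  'o' (pos 14) + 2 = pos 16 = 'q'
  'j' (pos 9) + 2 = pos 11 = 'l'
Result: ugyeqql

ugyeqql


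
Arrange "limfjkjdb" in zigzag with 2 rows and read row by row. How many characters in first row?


Zigzag "limfjkjdb" into 2 rows:
Placing characters:
  'l' => row 0
  'i' => row 1
  'm' => row 0
  'f' => row 1
  'j' => row 0
  'k' => row 1
  'j' => row 0
  'd' => row 1
  'b' => row 0
Rows:
  Row 0: "lmjjb"
  Row 1: "ifkd"
First row length: 5

5


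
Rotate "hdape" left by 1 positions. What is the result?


Input: "hdape", rotate left by 1
First 1 characters: "h"
Remaining characters: "dape"
Concatenate remaining + first: "dape" + "h" = "dapeh"

dapeh


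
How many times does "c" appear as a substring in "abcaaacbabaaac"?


Searching for "c" in "abcaaacbabaaac"
Scanning each position:
  Position 0: "a" => no
  Position 1: "b" => no
  Position 2: "c" => MATCH
  Position 3: "a" => no
  Position 4: "a" => no
  Position 5: "a" => no
  Position 6: "c" => MATCH
  Position 7: "b" => no
  Position 8: "a" => no
  Position 9: "b" => no
  Position 10: "a" => no
  Position 11: "a" => no
  Position 12: "a" => no
  Position 13: "c" => MATCH
Total occurrences: 3

3


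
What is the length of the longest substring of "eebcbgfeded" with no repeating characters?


Input: "eebcbgfeded"
Sliding window (track last position of each char):
  Position 0 ('e'): window [0,0] length 1 -- new best
  Position 1 ('e'): repeat (last at 0), move window start to 1
  Position 1 ('e'): window [1,1] length 1
  Position 2 ('b'): window [1,2] length 2 -- new best
  Position 3 ('c'): window [1,3] length 3 -- new best
  Position 4 ('b'): repeat (last at 2), move window start to 3
  Position 4 ('b'): window [3,4] length 2
  Position 5 ('g'): window [3,5] length 3
  Position 6 ('f'): window [3,6] length 4 -- new best
  Position 7 ('e'): window [3,7] length 5 -- new best
  Position 8 ('d'): window [3,8] length 6 -- new best
  Position 9 ('e'): repeat (last at 7), move window start to 8
  Position 9 ('e'): window [8,9] length 2
  Position 10 ('d'): repeat (last at 8), move window start to 9
  Position 10 ('d'): window [9,10] length 2
Longest substring with no repeats: "cbgfed" with length 6

6
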